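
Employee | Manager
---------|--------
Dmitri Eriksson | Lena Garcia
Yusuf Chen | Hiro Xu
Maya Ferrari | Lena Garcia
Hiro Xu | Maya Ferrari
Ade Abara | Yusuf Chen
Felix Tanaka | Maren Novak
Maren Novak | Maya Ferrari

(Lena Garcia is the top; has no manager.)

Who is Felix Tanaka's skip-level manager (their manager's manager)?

Maya Ferrari

Felix Tanaka reports to Maren Novak, and Maren Novak reports to Maya Ferrari. So Felix Tanaka's skip-level manager is Maya Ferrari.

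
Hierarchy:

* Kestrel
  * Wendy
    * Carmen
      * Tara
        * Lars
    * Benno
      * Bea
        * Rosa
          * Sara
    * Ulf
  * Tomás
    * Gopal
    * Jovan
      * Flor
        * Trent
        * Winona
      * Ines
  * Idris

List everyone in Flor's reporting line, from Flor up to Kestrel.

Flor reports to Jovan. Jovan reports to Tomás. Tomás reports to Kestrel. Kestrel is at the top.

Flor -> Jovan -> Tomás -> Kestrel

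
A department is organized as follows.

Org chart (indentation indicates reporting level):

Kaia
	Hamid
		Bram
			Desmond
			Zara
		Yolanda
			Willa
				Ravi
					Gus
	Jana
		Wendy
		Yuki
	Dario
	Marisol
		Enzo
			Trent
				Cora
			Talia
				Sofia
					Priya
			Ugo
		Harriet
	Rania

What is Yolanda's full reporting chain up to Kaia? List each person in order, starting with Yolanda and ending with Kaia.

Yolanda -> Hamid -> Kaia

Yolanda reports to Hamid. Hamid reports to Kaia. Kaia is at the top.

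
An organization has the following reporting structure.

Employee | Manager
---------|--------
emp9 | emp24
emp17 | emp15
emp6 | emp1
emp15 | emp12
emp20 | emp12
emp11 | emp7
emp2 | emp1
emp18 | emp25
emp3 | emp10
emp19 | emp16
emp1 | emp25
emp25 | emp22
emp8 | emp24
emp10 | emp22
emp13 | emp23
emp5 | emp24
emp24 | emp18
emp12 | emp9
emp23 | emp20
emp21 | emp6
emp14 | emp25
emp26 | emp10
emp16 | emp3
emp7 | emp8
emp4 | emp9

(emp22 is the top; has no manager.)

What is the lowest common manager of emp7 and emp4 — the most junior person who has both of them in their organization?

emp24

emp7's chain of managers is emp8, emp24, emp18, emp25, emp22. emp4's chain of managers is emp9, emp24, emp18, emp25, emp22. The first manager that appears in both chains is emp24.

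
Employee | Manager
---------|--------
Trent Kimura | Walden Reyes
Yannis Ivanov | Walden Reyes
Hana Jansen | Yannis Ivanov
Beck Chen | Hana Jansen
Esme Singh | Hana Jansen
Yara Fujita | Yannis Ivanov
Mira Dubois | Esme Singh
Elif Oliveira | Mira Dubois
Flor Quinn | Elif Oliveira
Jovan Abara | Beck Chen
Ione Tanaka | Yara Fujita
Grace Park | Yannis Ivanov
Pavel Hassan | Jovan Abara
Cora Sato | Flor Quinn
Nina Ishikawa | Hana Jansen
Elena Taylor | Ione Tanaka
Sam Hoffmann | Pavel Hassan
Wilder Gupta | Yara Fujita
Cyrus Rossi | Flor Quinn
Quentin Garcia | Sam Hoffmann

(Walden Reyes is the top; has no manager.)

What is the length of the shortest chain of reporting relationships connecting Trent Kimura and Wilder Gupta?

4

Trent Kimura is 1 level below Walden Reyes, and Wilder Gupta is 3 levels below Walden Reyes (their lowest common manager). The shortest path runs up from Trent Kimura to Walden Reyes and back down to Wilder Gupta: 1 + 3 = 4 links.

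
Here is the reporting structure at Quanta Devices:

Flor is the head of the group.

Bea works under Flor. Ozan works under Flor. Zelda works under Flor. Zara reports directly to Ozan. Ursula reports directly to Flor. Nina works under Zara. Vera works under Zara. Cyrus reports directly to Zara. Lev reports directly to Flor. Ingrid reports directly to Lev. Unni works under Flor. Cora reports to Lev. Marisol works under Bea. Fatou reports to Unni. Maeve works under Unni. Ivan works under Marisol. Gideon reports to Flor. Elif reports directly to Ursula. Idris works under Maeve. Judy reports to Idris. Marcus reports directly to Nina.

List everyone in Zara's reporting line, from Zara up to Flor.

Zara reports to Ozan. Ozan reports to Flor. Flor is at the top.

Zara -> Ozan -> Flor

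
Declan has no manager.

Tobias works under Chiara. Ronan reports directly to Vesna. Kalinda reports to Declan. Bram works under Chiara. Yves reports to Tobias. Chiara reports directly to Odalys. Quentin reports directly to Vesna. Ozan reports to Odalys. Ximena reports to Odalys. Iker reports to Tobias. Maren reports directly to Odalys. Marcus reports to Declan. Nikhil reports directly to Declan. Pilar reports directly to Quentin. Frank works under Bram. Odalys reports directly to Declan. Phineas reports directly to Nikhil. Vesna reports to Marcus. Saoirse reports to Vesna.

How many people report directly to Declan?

Declan directly manages Odalys, Nikhil, Marcus, Kalinda. That is 4 direct reports.

4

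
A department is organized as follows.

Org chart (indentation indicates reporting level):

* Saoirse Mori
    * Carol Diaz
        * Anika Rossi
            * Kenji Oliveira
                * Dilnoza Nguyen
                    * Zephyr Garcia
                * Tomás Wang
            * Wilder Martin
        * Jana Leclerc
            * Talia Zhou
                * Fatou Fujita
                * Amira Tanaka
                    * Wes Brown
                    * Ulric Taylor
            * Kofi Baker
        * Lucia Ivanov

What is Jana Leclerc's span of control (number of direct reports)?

Jana Leclerc directly manages Talia Zhou, Kofi Baker. That is 2 direct reports.

2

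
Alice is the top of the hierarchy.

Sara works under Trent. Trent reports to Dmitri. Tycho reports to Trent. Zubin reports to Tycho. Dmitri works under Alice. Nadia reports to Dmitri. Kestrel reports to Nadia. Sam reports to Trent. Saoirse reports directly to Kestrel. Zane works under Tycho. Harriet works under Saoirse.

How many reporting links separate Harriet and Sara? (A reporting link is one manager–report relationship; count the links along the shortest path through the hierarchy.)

Harriet is 4 levels below Dmitri, and Sara is 2 levels below Dmitri (their lowest common manager). The shortest path runs up from Harriet to Dmitri and back down to Sara: 4 + 2 = 6 links.

6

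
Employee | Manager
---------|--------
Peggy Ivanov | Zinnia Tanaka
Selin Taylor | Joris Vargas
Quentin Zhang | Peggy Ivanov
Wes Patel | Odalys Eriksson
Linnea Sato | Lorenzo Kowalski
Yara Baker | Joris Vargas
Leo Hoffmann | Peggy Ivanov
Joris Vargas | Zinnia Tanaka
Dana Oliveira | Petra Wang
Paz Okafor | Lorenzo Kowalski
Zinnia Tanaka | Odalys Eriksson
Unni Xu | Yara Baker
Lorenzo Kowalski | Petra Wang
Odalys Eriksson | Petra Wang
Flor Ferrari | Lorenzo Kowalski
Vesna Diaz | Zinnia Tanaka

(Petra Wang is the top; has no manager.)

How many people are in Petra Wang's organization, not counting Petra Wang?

Petra Wang directly manages Odalys Eriksson, Lorenzo Kowalski, Dana Oliveira. Under Odalys Eriksson: Wes Patel, Zinnia Tanaka, Vesna Diaz, Peggy Ivanov, Leo Hoffmann, Quentin Zhang, Joris Vargas, Yara Baker, Unni Xu, Selin Taylor (10). Under Lorenzo Kowalski: Flor Ferrari, Linnea Sato, Paz Okafor (3). Dana Oliveira has no reports. So Petra Wang's organization is 3 direct reports plus everyone under them: 11 + 4 + 1 = 16.

16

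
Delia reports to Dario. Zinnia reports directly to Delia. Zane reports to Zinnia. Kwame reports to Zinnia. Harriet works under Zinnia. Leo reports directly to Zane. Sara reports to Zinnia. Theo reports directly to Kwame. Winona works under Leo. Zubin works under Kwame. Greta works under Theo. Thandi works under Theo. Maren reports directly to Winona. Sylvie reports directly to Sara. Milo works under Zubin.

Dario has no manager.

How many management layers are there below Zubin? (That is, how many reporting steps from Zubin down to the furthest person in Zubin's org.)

1

The longest chain under Zubin runs Zubin → Milo, which is 1 level below Zubin.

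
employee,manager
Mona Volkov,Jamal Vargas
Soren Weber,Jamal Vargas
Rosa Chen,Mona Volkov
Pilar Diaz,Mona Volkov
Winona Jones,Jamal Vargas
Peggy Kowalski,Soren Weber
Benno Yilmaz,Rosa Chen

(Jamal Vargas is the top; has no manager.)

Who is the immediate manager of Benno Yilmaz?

Benno Yilmaz reports directly to Rosa Chen.

Rosa Chen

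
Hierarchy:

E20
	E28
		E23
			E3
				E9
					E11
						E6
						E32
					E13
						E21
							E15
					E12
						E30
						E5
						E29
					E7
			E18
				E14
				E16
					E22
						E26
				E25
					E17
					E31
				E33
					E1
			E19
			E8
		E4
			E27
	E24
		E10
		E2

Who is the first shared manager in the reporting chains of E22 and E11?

E23

E22's chain of managers is E16, E18, E23, E28, E20. E11's chain of managers is E9, E3, E23, E28, E20. The first manager that appears in both chains is E23.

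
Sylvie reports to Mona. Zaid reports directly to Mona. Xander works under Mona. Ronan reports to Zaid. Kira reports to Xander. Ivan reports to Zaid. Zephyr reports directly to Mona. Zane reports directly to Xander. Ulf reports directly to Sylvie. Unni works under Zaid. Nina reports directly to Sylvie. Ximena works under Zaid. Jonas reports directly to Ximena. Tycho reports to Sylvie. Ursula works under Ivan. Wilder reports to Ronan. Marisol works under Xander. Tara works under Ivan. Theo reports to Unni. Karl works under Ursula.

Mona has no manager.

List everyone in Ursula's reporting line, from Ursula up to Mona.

Ursula reports to Ivan. Ivan reports to Zaid. Zaid reports to Mona. Mona is at the top.

Ursula -> Ivan -> Zaid -> Mona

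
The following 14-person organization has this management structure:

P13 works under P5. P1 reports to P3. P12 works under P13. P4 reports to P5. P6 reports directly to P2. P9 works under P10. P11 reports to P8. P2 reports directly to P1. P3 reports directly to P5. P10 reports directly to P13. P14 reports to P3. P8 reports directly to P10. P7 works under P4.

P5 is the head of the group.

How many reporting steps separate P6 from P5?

Chain from P6 up to P5: P6 → P2 → P1 → P3 → P5. That is 4 steps up, so P6 is 4 levels below P5.

4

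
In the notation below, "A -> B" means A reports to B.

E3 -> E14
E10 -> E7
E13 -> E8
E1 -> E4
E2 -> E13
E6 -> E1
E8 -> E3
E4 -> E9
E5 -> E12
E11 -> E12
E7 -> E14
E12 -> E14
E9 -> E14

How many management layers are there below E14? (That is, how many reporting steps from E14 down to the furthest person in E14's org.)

The longest chain under E14 runs E14 → E3 → E8 → E13 → E2, which is 4 levels below E14.

4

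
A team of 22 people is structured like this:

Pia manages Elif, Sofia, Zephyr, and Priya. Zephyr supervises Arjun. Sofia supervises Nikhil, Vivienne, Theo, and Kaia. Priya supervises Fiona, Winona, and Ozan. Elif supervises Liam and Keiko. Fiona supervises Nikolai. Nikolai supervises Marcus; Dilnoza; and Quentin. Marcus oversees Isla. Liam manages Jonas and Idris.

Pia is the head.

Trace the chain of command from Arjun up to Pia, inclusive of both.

Arjun -> Zephyr -> Pia

Arjun reports to Zephyr. Zephyr reports to Pia. Pia is at the top.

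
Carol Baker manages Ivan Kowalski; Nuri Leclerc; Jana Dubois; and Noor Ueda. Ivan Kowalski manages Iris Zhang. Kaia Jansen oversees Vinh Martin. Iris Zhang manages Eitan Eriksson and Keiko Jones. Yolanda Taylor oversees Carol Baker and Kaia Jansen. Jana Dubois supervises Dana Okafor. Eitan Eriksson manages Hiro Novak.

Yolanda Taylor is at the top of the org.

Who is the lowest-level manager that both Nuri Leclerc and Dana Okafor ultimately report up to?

Carol Baker

Nuri Leclerc's chain of managers is Carol Baker, Yolanda Taylor. Dana Okafor's chain of managers is Jana Dubois, Carol Baker, Yolanda Taylor. The first manager that appears in both chains is Carol Baker.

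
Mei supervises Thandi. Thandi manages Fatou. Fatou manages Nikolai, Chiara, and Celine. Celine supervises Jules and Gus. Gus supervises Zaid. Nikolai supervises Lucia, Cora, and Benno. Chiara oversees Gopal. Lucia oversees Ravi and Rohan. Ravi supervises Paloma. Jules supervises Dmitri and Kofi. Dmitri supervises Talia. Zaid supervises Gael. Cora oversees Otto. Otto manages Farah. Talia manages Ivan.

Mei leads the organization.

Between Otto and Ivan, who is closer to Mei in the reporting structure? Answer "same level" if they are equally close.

Otto

Otto is 5 levels below Mei; Ivan is 7. Otto is higher.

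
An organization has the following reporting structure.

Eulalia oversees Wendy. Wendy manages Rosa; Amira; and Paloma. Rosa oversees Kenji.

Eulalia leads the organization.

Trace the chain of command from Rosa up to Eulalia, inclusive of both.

Rosa reports to Wendy. Wendy reports to Eulalia. Eulalia is at the top.

Rosa -> Wendy -> Eulalia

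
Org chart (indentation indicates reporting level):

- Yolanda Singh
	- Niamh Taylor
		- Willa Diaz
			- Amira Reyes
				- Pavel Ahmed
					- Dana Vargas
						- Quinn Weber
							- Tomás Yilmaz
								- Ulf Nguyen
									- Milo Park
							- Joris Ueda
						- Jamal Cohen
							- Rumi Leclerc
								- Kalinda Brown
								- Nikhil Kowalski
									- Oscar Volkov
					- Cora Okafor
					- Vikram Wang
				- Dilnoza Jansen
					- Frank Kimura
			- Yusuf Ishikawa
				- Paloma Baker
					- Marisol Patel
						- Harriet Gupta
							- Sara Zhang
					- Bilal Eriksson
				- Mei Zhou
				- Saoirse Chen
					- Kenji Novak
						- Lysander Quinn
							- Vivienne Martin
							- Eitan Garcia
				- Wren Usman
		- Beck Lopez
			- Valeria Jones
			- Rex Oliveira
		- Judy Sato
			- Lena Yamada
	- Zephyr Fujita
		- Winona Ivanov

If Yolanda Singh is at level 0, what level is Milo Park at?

Chain from Milo Park up to Yolanda Singh: Milo Park → Ulf Nguyen → Tomás Yilmaz → Quinn Weber → Dana Vargas → Pavel Ahmed → Amira Reyes → Willa Diaz → Niamh Taylor → Yolanda Singh. That is 9 steps up, so Milo Park is 9 levels below Yolanda Singh.

9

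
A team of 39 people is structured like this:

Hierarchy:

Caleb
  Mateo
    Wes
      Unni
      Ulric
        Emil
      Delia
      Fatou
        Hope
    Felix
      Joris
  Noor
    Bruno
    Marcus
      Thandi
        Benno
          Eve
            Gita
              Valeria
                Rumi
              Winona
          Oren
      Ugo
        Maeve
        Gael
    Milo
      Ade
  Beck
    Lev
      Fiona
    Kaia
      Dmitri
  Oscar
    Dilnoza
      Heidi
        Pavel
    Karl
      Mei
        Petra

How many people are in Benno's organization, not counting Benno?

6

Benno directly manages Eve, Oren. Under Eve: Gita, Winona, Valeria, Rumi (4). Oren has no reports. So Benno's organization is 2 direct reports plus everyone under them: 5 + 1 = 6.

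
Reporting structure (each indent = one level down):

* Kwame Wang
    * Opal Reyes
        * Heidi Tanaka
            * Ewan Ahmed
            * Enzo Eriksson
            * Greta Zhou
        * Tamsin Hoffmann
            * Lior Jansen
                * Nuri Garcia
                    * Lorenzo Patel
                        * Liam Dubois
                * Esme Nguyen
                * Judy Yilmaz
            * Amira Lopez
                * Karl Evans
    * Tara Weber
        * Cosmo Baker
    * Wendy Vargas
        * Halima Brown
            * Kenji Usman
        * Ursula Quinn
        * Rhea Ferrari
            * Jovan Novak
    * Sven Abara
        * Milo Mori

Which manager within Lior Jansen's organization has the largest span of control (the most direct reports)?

Direct-report counts within Lior Jansen's organization: Lior Jansen has 3; Nuri Garcia has 1; Lorenzo Patel has 1. The largest is 3, held by Lior Jansen.

Lior Jansen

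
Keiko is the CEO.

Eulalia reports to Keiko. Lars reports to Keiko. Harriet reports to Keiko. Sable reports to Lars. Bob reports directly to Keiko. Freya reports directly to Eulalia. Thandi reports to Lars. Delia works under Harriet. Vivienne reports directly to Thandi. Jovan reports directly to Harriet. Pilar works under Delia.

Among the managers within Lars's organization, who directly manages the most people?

Lars

Direct-report counts within Lars's organization: Lars has 2; Thandi has 1. The largest is 2, held by Lars.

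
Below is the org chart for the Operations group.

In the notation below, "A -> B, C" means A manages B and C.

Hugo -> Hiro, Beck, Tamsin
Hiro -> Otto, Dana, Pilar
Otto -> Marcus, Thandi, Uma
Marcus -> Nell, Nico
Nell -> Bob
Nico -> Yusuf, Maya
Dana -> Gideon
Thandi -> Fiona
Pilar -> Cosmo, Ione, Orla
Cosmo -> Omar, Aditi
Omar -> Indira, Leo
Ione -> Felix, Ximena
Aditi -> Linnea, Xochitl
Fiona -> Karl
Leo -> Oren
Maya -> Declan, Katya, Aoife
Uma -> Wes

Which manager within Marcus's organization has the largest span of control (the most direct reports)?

Direct-report counts within Marcus's organization: Marcus has 2; Nico has 2; Maya has 3; Nell has 1. The largest is 3, held by Maya.

Maya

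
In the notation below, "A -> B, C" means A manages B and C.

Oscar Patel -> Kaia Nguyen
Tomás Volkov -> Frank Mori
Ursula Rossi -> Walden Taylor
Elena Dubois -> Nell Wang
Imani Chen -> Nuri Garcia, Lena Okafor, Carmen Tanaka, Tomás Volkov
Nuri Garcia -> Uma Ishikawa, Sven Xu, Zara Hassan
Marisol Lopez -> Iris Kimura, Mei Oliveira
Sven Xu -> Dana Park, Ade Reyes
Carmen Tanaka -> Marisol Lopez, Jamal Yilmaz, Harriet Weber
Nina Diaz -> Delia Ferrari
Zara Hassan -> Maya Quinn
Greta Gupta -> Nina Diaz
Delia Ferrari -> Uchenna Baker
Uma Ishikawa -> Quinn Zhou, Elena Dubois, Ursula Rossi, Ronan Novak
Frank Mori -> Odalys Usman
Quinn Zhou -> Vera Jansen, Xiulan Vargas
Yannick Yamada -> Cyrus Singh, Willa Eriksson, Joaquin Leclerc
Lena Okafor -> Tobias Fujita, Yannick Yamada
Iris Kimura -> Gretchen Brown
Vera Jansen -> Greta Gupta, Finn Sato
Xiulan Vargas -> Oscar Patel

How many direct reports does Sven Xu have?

2

Sven Xu directly manages Dana Park, Ade Reyes. That is 2 direct reports.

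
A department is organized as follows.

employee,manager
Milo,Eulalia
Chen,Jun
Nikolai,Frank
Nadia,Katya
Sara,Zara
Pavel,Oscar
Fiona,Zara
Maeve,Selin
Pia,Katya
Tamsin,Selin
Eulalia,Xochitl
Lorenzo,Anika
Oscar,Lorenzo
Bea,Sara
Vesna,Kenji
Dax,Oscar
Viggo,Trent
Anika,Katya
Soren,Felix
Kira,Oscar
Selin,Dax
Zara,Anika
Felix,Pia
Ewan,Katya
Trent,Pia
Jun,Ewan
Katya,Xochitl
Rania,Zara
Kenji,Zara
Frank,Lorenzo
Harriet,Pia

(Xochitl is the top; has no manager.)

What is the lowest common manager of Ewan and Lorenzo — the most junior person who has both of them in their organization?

Katya

Ewan's chain of managers is Katya, Xochitl. Lorenzo's chain of managers is Anika, Katya, Xochitl. The first manager that appears in both chains is Katya.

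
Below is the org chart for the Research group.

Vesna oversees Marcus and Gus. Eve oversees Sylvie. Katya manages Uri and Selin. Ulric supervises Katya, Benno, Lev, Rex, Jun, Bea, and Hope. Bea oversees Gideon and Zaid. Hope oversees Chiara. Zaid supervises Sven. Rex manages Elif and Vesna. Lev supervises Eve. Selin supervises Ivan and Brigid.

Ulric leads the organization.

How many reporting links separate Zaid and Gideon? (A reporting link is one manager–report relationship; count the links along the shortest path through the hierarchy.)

Zaid is 1 level below Bea, and Gideon is 1 level below Bea (their lowest common manager). The shortest path runs up from Zaid to Bea and back down to Gideon: 1 + 1 = 2 links.

2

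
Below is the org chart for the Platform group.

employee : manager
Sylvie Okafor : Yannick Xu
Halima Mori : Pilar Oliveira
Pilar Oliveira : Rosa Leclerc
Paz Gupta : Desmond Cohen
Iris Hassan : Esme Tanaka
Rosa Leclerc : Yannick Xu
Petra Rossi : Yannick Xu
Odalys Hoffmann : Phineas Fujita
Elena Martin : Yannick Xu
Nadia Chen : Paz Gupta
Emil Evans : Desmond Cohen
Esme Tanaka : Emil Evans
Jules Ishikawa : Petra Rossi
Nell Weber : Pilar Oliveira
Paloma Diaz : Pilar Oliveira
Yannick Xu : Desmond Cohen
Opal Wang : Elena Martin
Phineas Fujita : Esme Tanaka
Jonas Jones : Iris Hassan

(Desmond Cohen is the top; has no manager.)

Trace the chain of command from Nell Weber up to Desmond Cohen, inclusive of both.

Nell Weber reports to Pilar Oliveira. Pilar Oliveira reports to Rosa Leclerc. Rosa Leclerc reports to Yannick Xu. Yannick Xu reports to Desmond Cohen. Desmond Cohen is at the top.

Nell Weber -> Pilar Oliveira -> Rosa Leclerc -> Yannick Xu -> Desmond Cohen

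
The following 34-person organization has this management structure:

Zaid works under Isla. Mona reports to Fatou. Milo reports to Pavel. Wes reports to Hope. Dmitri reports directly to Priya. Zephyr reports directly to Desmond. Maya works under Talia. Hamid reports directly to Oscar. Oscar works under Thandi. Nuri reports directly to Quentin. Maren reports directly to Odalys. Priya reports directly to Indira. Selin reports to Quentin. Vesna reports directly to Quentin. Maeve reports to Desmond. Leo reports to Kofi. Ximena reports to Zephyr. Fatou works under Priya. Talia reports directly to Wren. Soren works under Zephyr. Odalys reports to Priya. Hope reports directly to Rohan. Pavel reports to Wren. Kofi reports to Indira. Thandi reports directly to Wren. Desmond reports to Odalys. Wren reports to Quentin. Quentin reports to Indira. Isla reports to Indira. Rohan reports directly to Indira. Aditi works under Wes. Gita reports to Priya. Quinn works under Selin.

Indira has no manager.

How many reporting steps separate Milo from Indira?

4

Chain from Milo up to Indira: Milo → Pavel → Wren → Quentin → Indira. That is 4 steps up, so Milo is 4 levels below Indira.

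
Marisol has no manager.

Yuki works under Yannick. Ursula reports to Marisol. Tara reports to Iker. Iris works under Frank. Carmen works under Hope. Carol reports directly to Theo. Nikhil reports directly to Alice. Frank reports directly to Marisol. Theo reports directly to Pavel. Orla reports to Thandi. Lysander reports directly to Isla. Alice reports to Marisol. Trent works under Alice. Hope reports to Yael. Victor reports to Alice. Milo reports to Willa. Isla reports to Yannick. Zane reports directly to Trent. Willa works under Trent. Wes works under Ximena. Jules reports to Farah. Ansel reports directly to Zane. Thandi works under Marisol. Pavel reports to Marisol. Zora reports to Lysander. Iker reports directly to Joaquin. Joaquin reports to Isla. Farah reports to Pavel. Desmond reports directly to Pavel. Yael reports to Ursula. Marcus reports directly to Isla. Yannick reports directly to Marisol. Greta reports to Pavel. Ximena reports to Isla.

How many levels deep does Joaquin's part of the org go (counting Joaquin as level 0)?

The longest chain under Joaquin runs Joaquin → Iker → Tara, which is 2 levels below Joaquin.

2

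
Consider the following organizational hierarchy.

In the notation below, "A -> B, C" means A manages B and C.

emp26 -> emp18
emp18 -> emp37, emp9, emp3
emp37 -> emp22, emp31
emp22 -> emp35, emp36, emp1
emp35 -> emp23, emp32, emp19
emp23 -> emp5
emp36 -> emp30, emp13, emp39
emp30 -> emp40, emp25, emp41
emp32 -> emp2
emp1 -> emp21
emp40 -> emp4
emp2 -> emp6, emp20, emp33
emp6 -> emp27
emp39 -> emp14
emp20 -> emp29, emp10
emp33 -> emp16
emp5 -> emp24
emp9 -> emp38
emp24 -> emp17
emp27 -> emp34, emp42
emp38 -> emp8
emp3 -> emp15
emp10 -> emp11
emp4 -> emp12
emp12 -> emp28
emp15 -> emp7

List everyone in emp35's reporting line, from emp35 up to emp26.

emp35 reports to emp22. emp22 reports to emp37. emp37 reports to emp18. emp18 reports to emp26. emp26 is at the top.

emp35 -> emp22 -> emp37 -> emp18 -> emp26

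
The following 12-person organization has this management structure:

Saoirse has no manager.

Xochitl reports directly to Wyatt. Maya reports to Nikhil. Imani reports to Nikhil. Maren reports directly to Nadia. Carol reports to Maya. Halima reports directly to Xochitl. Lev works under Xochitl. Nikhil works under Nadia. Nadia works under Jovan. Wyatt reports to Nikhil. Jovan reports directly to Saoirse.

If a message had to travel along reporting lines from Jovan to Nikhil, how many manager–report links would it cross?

Nikhil is in Jovan's organization: the chain from Nikhil up to Jovan is Nikhil → Nadia → Jovan, which is 2 links.

2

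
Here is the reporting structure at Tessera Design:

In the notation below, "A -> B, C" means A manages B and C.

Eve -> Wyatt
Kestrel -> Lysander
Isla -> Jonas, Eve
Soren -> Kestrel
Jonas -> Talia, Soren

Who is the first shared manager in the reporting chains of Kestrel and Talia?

Jonas

Kestrel's chain of managers is Soren, Jonas, Isla. Talia's chain of managers is Jonas, Isla. The first manager that appears in both chains is Jonas.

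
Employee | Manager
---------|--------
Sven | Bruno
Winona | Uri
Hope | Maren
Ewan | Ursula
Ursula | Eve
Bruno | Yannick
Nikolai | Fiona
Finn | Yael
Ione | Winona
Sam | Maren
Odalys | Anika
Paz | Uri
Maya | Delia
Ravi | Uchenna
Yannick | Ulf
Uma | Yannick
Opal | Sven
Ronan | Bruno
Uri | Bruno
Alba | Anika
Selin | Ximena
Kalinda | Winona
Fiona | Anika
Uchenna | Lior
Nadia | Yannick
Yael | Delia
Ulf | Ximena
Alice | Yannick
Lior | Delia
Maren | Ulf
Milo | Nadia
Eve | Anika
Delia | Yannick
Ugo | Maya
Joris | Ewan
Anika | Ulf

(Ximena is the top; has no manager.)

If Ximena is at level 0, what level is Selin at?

1

Chain from Selin up to Ximena: Selin → Ximena. That is 1 step up, so Selin is 1 level below Ximena.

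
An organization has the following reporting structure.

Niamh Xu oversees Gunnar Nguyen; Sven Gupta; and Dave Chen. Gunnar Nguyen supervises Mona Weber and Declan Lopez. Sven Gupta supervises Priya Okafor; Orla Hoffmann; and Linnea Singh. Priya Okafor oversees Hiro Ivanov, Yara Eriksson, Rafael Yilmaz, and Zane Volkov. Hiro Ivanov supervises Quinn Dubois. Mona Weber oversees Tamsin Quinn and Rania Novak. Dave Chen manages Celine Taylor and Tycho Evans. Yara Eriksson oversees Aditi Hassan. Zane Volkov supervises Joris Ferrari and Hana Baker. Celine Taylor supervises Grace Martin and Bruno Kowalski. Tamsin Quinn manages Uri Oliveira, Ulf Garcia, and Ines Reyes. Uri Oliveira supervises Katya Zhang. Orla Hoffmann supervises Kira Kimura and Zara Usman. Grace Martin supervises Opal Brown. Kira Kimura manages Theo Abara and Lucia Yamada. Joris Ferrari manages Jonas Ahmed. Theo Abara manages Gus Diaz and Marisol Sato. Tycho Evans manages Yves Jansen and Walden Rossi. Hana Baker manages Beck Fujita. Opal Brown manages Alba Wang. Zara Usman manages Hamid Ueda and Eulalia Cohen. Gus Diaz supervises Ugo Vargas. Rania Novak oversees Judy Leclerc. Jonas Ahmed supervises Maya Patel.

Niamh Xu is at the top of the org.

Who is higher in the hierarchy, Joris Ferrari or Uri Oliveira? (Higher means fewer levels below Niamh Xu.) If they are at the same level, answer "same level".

same level

Both Joris Ferrari and Uri Oliveira are 4 levels below Niamh Xu.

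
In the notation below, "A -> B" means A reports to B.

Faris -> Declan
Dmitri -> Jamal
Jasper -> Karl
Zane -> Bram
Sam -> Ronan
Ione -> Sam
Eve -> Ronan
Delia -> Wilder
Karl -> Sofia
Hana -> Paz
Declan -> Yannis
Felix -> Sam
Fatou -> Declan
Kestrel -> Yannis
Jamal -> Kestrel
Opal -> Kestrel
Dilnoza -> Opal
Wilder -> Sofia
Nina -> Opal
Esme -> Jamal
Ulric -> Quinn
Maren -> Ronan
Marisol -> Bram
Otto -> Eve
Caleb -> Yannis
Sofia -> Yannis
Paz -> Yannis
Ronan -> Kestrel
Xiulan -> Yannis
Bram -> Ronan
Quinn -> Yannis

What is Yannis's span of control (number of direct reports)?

7

Yannis directly manages Kestrel, Sofia, Paz, Quinn, Declan, Caleb, Xiulan. That is 7 direct reports.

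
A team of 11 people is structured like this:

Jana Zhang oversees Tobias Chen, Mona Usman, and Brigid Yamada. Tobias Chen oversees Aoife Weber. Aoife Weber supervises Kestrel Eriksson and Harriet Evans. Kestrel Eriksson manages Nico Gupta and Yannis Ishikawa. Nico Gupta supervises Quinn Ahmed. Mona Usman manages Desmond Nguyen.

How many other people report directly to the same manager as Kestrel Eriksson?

Kestrel Eriksson reports to Aoife Weber. Aoife Weber's other direct reports are Harriet Evans — 1 peer.

1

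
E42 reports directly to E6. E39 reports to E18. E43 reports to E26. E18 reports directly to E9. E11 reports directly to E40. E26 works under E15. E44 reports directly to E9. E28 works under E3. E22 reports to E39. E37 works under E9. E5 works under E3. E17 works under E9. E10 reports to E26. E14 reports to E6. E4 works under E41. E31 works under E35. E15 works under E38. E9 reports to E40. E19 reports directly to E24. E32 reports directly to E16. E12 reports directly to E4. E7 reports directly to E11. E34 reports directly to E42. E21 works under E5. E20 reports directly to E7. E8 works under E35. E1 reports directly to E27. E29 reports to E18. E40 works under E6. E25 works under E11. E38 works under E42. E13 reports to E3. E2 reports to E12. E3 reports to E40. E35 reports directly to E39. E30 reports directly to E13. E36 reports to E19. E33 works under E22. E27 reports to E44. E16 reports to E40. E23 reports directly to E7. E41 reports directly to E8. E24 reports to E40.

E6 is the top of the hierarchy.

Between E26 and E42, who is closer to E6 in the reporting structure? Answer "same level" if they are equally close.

E42

E26 is 4 levels below E6; E42 is 1. E42 is higher.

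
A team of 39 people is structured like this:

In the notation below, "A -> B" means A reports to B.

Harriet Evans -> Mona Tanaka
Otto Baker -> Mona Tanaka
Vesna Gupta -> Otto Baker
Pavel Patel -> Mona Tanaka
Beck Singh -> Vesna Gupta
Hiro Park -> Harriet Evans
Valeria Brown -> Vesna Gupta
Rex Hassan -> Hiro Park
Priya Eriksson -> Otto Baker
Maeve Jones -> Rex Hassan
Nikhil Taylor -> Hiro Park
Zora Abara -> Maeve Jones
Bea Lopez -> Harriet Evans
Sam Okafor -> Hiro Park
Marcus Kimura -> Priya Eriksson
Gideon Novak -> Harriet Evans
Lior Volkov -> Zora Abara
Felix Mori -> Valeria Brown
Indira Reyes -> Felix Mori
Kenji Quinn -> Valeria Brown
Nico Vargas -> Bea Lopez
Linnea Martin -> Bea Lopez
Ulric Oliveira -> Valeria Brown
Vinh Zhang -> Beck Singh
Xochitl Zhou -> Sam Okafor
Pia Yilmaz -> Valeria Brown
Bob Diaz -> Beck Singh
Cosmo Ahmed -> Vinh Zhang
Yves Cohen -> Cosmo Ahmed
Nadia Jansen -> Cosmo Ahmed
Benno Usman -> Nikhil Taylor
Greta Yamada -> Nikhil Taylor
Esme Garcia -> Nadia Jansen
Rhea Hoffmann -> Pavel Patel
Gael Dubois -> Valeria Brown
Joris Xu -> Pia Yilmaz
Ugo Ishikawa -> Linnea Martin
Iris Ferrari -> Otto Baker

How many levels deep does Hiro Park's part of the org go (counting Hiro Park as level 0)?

4

The longest chain under Hiro Park runs Hiro Park → Rex Hassan → Maeve Jones → Zora Abara → Lior Volkov, which is 4 levels below Hiro Park.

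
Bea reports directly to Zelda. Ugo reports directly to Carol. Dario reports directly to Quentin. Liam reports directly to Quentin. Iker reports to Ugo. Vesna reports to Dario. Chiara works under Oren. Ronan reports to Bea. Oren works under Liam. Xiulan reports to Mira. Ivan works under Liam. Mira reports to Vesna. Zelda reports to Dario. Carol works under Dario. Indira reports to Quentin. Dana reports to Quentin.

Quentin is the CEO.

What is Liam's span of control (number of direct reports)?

Liam directly manages Ivan, Oren. That is 2 direct reports.

2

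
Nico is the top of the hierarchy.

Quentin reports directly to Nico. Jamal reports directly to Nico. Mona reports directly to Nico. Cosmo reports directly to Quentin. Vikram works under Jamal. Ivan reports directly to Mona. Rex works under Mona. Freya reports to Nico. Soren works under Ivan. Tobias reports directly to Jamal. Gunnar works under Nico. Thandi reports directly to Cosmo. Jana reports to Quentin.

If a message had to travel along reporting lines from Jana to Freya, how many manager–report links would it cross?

Jana is 2 levels below Nico, and Freya is 1 level below Nico (their lowest common manager). The shortest path runs up from Jana to Nico and back down to Freya: 2 + 1 = 3 links.

3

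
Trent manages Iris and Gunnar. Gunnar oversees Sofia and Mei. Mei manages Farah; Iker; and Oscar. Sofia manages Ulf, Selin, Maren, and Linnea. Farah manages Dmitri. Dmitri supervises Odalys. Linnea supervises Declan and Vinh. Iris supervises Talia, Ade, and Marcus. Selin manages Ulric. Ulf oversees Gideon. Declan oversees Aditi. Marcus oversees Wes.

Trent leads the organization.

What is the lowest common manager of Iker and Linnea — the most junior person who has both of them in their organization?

Gunnar

Iker's chain of managers is Mei, Gunnar, Trent. Linnea's chain of managers is Sofia, Gunnar, Trent. The first manager that appears in both chains is Gunnar.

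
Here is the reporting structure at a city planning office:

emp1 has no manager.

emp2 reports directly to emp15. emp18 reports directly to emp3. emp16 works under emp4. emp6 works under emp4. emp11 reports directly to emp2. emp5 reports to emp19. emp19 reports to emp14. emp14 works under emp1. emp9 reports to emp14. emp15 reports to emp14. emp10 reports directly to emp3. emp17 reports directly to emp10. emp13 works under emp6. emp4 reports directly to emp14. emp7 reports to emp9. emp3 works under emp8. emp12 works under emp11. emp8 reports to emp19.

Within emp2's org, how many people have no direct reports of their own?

1

The only person in emp2's organization with no one reporting to them is emp12. That is 1.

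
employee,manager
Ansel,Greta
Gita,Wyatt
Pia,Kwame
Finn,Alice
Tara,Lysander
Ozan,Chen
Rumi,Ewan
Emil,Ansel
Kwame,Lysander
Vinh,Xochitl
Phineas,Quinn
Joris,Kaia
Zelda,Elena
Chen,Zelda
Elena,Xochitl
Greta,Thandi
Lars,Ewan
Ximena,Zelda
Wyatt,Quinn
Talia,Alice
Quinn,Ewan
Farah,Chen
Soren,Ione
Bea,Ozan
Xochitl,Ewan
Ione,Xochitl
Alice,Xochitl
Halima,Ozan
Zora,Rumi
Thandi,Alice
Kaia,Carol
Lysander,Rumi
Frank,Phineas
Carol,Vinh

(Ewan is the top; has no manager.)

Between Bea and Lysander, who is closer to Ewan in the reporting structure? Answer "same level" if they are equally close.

Bea is 6 levels below Ewan; Lysander is 2. Lysander is higher.

Lysander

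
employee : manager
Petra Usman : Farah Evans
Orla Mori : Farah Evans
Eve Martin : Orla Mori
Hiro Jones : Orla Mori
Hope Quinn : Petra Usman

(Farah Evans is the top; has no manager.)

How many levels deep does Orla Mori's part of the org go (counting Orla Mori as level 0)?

1

The longest chain under Orla Mori runs Orla Mori → Eve Martin, which is 1 level below Orla Mori.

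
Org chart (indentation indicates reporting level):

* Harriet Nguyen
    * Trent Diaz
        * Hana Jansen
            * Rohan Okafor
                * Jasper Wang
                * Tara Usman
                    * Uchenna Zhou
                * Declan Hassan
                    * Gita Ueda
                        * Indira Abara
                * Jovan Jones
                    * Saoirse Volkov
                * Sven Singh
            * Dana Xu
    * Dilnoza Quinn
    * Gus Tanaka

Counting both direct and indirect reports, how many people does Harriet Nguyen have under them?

15

Harriet Nguyen directly manages Trent Diaz, Dilnoza Quinn, Gus Tanaka. Under Trent Diaz: Hana Jansen, Dana Xu, Rohan Okafor, Sven Singh, Jovan Jones, Saoirse Volkov, Declan Hassan, Gita Ueda, Indira Abara, Tara Usman, Uchenna Zhou, Jasper Wang (12). Dilnoza Quinn has no reports. Gus Tanaka has no reports. So Harriet Nguyen's organization is 3 direct reports plus everyone under them: 13 + 1 + 1 = 15.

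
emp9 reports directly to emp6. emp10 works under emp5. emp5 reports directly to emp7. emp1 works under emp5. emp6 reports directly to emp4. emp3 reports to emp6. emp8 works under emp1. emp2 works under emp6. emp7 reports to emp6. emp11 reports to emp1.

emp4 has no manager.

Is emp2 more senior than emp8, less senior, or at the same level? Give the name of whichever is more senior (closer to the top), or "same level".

emp2 is 2 levels below emp4; emp8 is 5. emp2 is higher.

emp2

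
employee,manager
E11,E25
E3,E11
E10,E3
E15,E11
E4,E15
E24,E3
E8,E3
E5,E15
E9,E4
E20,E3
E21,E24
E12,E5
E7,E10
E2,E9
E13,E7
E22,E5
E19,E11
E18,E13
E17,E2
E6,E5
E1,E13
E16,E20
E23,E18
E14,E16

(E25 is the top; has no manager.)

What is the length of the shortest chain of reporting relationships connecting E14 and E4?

E14 is 4 levels below E11, and E4 is 2 levels below E11 (their lowest common manager). The shortest path runs up from E14 to E11 and back down to E4: 4 + 2 = 6 links.

6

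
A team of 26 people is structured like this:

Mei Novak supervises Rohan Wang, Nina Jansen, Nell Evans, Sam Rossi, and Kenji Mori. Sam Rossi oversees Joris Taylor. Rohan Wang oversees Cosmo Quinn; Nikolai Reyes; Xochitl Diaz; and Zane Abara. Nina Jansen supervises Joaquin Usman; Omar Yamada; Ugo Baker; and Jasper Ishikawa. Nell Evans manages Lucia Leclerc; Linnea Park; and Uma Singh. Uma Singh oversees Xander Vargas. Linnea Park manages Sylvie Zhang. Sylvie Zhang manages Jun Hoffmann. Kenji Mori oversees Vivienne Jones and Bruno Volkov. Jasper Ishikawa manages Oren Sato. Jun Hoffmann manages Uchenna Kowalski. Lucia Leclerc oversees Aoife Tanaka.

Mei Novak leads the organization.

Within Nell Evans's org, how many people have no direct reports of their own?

3

The people in Nell Evans's organization with no one reporting to them are Aoife Tanaka, Uchenna Kowalski, Xander Vargas. That is 3.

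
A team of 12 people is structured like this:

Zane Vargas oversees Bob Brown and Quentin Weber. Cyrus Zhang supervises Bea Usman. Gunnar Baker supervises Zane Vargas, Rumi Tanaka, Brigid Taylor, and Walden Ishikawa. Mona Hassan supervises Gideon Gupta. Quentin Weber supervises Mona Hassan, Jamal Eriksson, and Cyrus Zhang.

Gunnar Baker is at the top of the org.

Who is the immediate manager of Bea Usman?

Cyrus Zhang

Bea Usman reports directly to Cyrus Zhang.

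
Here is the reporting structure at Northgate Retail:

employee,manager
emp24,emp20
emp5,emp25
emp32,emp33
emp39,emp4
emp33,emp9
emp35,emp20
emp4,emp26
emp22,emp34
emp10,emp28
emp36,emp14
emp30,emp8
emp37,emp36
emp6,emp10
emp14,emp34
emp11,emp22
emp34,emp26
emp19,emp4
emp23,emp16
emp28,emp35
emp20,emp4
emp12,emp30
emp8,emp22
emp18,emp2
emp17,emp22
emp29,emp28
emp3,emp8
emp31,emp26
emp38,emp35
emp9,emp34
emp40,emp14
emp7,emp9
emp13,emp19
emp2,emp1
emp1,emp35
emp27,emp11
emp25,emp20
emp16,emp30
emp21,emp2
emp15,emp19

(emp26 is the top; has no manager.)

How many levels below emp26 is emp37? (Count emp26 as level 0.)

4

Chain from emp37 up to emp26: emp37 → emp36 → emp14 → emp34 → emp26. That is 4 steps up, so emp37 is 4 levels below emp26.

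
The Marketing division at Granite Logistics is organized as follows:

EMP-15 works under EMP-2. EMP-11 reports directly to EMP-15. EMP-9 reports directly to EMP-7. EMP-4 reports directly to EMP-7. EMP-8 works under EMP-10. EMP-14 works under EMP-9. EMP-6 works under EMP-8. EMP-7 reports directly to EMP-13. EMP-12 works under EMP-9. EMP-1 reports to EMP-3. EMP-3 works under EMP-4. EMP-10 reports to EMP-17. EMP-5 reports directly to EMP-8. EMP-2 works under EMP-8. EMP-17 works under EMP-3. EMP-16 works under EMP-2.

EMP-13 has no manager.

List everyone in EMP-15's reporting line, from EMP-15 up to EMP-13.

EMP-15 reports to EMP-2. EMP-2 reports to EMP-8. EMP-8 reports to EMP-10. EMP-10 reports to EMP-17. EMP-17 reports to EMP-3. EMP-3 reports to EMP-4. EMP-4 reports to EMP-7. EMP-7 reports to EMP-13. EMP-13 is at the top.

EMP-15 -> EMP-2 -> EMP-8 -> EMP-10 -> EMP-17 -> EMP-3 -> EMP-4 -> EMP-7 -> EMP-13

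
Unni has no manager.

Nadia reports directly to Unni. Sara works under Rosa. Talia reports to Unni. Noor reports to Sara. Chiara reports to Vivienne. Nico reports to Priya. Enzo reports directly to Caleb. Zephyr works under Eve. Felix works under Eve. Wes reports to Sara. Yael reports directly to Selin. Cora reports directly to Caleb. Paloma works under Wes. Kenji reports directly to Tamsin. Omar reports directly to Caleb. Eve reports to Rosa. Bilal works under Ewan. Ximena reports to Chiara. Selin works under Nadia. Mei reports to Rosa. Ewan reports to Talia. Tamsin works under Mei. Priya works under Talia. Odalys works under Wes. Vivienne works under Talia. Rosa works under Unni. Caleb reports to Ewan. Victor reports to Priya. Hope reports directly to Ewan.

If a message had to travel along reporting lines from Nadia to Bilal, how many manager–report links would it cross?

Nadia is 1 level below Unni, and Bilal is 3 levels below Unni (their lowest common manager). The shortest path runs up from Nadia to Unni and back down to Bilal: 1 + 3 = 4 links.

4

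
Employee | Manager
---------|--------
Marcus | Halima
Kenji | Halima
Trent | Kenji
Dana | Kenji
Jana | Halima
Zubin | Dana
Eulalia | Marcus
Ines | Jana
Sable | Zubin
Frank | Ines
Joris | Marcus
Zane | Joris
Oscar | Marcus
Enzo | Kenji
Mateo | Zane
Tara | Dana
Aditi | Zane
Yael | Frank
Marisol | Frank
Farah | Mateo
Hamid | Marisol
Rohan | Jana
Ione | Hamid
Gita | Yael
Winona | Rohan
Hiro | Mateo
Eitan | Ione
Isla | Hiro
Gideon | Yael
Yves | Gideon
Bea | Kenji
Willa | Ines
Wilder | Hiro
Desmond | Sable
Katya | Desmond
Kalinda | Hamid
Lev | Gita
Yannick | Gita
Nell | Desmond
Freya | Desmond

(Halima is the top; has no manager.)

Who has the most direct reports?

Direct-report counts: Halima has 3; Jana has 2; Rohan has 1; Ines has 2; Frank has 2; Marisol has 1; Hamid has 2; Ione has 1; Yael has 2; Gideon has 1; Gita has 2; Kenji has 4; Dana has 2; Zubin has 1; Sable has 1; Desmond has 3; Marcus has 3; Joris has 1; Zane has 2; Mateo has 2; Hiro has 2. The largest is 4, held by Kenji.

Kenji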